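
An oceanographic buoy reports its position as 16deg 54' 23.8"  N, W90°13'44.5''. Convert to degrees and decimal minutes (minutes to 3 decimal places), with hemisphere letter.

Lat: 54 + 23.8/60 = 54.39667′
Lon: seconds/60 = 0.74167; minutes = 13 + 0.74167 = 13.74167

16° 54.397′ N, 90° 13.742′ W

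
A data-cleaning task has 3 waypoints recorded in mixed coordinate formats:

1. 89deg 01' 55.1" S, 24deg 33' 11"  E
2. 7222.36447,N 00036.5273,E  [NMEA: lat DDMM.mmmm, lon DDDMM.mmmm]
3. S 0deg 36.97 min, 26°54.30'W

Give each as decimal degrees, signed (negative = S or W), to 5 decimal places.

Point 1:
  Lat: 1′ + 55.1″ = 1.91833′; 89 + 1.91833/60 = 89.031972
  S ⇒ negate
  λ: 24 + 33/60 + 11/3600 = 24.553056
  E ⇒ keep positive
Point 2:
  φ: degrees = first 2 digits = 72, minutes = 22.36447; 72 + 22.36447/60 = 72.372741
  N → positive
  Lon: degrees = first 3 digits = 0, minutes = 36.5273; 0 + 36.5273/60 = 0.608788
  E → positive
Point 3:
  φ: 0 + 36.97/60 = 0.616167
  hemisphere S, so the sign is −
  Lon: 26 + 54.3/60 = 26.905000
  W → negative

1. -89.03197, 24.55306
2. 72.37274, 0.60879
3. -0.61617, -26.90500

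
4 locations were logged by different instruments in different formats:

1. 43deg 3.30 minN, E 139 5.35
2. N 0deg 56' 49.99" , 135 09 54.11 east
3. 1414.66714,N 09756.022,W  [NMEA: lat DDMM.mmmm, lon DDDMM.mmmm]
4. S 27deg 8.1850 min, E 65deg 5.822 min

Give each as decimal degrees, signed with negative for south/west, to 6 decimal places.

Point 1:
  φ: 43 + 3.3/60 = 43.0550000
  N ⇒ keep positive
  Longitude: 139 + 5.35/60 = 139.0891667
  E ⇒ keep positive
Point 2:
  Latitude: 56′ + 49.99″ = 56.83317′; 0 + 56.83317/60 = 0.9472194
  N → positive
  Longitude: 135 + 9/60 + 54.11/3600 = 135.1650306
  E ⇒ keep positive
Point 3:
  φ: degrees = first 2 digits = 14, minutes = 14.66714; 14 + 14.66714/60 = 14.2444523
  N ⇒ keep positive
  λ: split at 3 digits → 097° and 56.022′; 97 + 56.022/60 = 97.9337000
  W → negative
Point 4:
  Lat: 8.185′ = 0.136417°; total 27.1364167
  hemisphere S, so the sign is −
  Lon: 65 + 5.822/60 = 65.0970333
  E ⇒ keep positive

1. 43.055000, 139.089167
2. 0.947219, 135.165031
3. 14.244452, -97.933700
4. -27.136417, 65.097033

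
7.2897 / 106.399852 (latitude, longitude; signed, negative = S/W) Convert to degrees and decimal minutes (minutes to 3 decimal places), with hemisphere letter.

7° 17.382′ N, 106° 23.991′ E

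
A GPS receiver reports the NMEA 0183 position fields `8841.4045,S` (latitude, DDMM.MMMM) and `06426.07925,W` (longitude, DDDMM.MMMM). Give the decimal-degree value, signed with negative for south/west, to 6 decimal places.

Latitude: degrees = first 2 digits = 88, minutes = 41.4045; 88 + 41.4045/60 = 88.6900750
S → negative
Longitude: degrees = first 3 digits = 64, minutes = 26.07925; 64 + 26.07925/60 = 64.4346542
hemisphere W, so the sign is −

-88.690075, -64.434654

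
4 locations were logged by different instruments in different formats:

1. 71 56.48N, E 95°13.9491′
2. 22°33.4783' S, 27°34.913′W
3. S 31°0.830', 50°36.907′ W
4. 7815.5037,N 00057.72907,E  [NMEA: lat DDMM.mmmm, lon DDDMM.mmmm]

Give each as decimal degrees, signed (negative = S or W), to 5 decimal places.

1. 71.94133, 95.23249
2. -22.55797, -27.58188
3. -31.01383, -50.61512
4. 78.25840, 0.96215

Point 1:
  φ: 56.48′ = 0.941333°; total 71.941333
  N ⇒ keep positive
  λ: 13.9491′ = 0.232485°; total 95.232485
  E → positive
Point 2:
  φ: 33.4783′ = 0.557972°; total 22.557972
  S ⇒ negate
  Longitude: 27 + 34.913/60 = 27.581883
  W ⇒ negate
Point 3:
  Lat: 0.83′ = 0.013833°; total 31.013833
  S → negative
  Longitude: 50 + 36.907/60 = 50.615117
  hemisphere W, so the sign is −
Point 4:
  Lat: degrees = first 2 digits = 78, minutes = 15.5037; 78 + 15.5037/60 = 78.258395
  N → positive
  Lon: split at 3 digits → 000° and 57.72907′; 0 + 57.72907/60 = 0.962151
  E ⇒ keep positive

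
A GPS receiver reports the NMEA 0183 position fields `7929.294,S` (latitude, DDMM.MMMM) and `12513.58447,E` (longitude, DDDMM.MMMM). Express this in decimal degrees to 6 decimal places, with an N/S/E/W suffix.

79.488233° S, 125.226408° E

Latitude: degrees = first 2 digits = 79, minutes = 29.294; 79 + 29.294/60 = 79.4882333
Longitude: degrees = first 3 digits = 125, minutes = 13.58447; 125 + 13.58447/60 = 125.2264078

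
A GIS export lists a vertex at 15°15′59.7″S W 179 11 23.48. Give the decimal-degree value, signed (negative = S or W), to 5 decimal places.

Lat: 15 + 15/60 + 59.7/3600 = 15.266583
hemisphere S, so the sign is −
λ: 179 + 11/60 + 23.48/3600 = 179.189856
W ⇒ negate

-15.26658, -179.18986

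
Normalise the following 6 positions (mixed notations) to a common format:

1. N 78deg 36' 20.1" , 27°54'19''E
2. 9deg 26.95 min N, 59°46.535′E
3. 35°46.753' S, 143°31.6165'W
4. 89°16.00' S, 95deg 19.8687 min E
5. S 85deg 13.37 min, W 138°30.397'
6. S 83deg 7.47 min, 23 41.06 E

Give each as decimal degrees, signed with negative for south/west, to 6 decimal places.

Point 1:
  φ: 78° + 36/60 + 20.1/3600 = 78 + 0.600000 + 0.005583 = 78.6055833
  N → positive
  Lon: 27 + 54/60 + 19/3600 = 27.9052778
  E ⇒ keep positive
Point 2:
  Lat: 9 + 26.95/60 = 9.4491667
  N → positive
  Longitude: 59 + 46.535/60 = 59.7755833
  E ⇒ keep positive
Point 3:
  φ: 35 + 46.753/60 = 35.7792167
  hemisphere S, so the sign is −
  Lon: 143 + 31.6165/60 = 143.5269417
  W ⇒ negate
Point 4:
  φ: 16′ = 0.266667°; total 89.2666667
  hemisphere S, so the sign is −
  Longitude: 19.8687′ = 0.331145°; total 95.3311450
  E → positive
Point 5:
  Lat: 13.37′ = 0.222833°; total 85.2228333
  S ⇒ negate
  λ: 138 + 30.397/60 = 138.5066167
  W ⇒ negate
Point 6:
  Lat: 83 + 7.47/60 = 83.1245000
  hemisphere S, so the sign is −
  λ: 23 + 41.06/60 = 23.6843333
  E ⇒ keep positive

1. 78.605583, 27.905278
2. 9.449167, 59.775583
3. -35.779217, -143.526942
4. -89.266667, 95.331145
5. -85.222833, -138.506617
6. -83.124500, 23.684333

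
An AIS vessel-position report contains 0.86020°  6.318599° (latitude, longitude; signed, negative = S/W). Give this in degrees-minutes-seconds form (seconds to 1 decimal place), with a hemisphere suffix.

0°51′36.7″ N, 6°19′7.0″ E

Latitude: whole degrees 0; 51.61200′ → 51′ and 36.720″
Longitude: 0.318599 × 60 = 19.11594′ → 19′, remainder × 60 = 6.956″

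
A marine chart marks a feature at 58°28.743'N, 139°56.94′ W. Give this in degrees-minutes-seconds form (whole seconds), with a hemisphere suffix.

58°28′45″ N, 139°56′56″ W

φ: 28.74300′ → 28′ and 0.74300 × 60 = 44.58″
Longitude: fractional minutes 0.94000 × 60 = 56.40″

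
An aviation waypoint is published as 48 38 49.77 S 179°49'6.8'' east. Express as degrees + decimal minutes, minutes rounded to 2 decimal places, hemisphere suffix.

48° 38.83′ S, 179° 49.11′ E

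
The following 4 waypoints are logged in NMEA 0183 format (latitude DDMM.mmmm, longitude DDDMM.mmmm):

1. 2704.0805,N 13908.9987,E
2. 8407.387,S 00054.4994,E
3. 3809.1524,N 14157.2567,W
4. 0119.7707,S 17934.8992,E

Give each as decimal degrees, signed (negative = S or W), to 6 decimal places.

1. 27.068008, 139.149978
2. -84.123117, 0.908323
3. 38.152540, -141.954278
4. -1.329512, 179.581653

Point 1:
  Latitude: split at 2 digits → 27° and 4.0805′; 27 + 4.0805/60 = 27.0680083
  N ⇒ keep positive
  Longitude: split at 3 digits → 139° and 8.9987′; 139 + 8.9987/60 = 139.1499783
  E ⇒ keep positive
Point 2:
  φ: degrees = first 2 digits = 84, minutes = 7.387; 84 + 7.387/60 = 84.1231167
  S ⇒ negate
  Longitude: split at 3 digits → 000° and 54.4994′; 0 + 54.4994/60 = 0.9083233
  E ⇒ keep positive
Point 3:
  Latitude: degrees = first 2 digits = 38, minutes = 9.1524; 38 + 9.1524/60 = 38.1525400
  N → positive
  Longitude: degrees = first 3 digits = 141, minutes = 57.2567; 141 + 57.2567/60 = 141.9542783
  hemisphere W, so the sign is −
Point 4:
  Latitude: split at 2 digits → 01° and 19.7707′; 1 + 19.7707/60 = 1.3295117
  S ⇒ negate
  Lon: degrees = first 3 digits = 179, minutes = 34.8992; 179 + 34.8992/60 = 179.5816533
  E → positive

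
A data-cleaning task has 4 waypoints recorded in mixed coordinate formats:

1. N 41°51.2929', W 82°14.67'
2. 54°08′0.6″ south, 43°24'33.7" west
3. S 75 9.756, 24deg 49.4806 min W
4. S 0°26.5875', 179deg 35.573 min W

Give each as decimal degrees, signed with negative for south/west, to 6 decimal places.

1. 41.854882, -82.244500
2. -54.133500, -43.409361
3. -75.162600, -24.824677
4. -0.443125, -179.592883

Point 1:
  φ: 51.2929′ = 0.854882°; total 41.8548817
  N → positive
  Lon: 82 + 14.67/60 = 82.2445000
  W ⇒ negate
Point 2:
  Lat: 54° + 8/60 + 0.6/3600 = 54 + 0.133333 + 0.000167 = 54.1335000
  hemisphere S, so the sign is −
  λ: 43 + 24/60 + 33.7/3600 = 43.4093611
  hemisphere W, so the sign is −
Point 3:
  Lat: 75 + 9.756/60 = 75.1626000
  S → negative
  Lon: 49.4806′ = 0.824677°; total 24.8246767
  W ⇒ negate
Point 4:
  Lat: 0 + 26.5875/60 = 0.4431250
  S ⇒ negate
  λ: 35.573′ = 0.592883°; total 179.5928833
  W → negative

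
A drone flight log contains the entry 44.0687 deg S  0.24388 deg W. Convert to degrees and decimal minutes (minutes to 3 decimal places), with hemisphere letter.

44° 4.122′ S, 0° 14.633′ W

Lat: minutes = (44.068700 − 44) × 60 = 4.12200
λ: minutes = (0.243880 − 0) × 60 = 14.63280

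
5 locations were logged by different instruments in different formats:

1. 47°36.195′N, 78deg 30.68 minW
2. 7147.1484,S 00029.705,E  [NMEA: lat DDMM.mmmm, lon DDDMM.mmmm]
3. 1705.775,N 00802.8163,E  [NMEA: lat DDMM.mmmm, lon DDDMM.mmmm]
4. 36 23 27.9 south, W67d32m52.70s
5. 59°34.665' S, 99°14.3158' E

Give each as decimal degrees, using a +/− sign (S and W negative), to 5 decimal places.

1. 47.60325, -78.51133
2. -71.78581, 0.49508
3. 17.09625, 8.04694
4. -36.39108, -67.54797
5. -59.57775, 99.23860

Point 1:
  φ: 36.195′ = 0.603250°; total 47.603250
  N → positive
  Longitude: 30.68′ = 0.511333°; total 78.511333
  W ⇒ negate
Point 2:
  Lat: degrees = first 2 digits = 71, minutes = 47.1484; 71 + 47.1484/60 = 71.785807
  S ⇒ negate
  Longitude: split at 3 digits → 000° and 29.705′; 0 + 29.705/60 = 0.495083
  E → positive
Point 3:
  Latitude: degrees = first 2 digits = 17, minutes = 5.775; 17 + 5.775/60 = 17.096250
  N → positive
  λ: split at 3 digits → 008° and 2.8163′; 8 + 2.8163/60 = 8.046938
  E → positive
Point 4:
  Latitude: 36° + 23/60 + 27.9/3600 = 36 + 0.383333 + 0.007750 = 36.391083
  S → negative
  λ: 67° + 32/60 + 52.7/3600 = 67 + 0.533333 + 0.014639 = 67.547972
  hemisphere W, so the sign is −
Point 5:
  φ: 34.665′ = 0.577750°; total 59.577750
  S ⇒ negate
  Lon: 14.3158′ = 0.238597°; total 99.238597
  E ⇒ keep positive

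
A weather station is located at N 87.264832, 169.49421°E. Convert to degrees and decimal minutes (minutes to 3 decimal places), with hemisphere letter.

φ: minutes = (87.264832 − 87) × 60 = 15.88992
Lon: minutes = (169.494210 − 169) × 60 = 29.65260

87° 15.890′ N, 169° 29.653′ E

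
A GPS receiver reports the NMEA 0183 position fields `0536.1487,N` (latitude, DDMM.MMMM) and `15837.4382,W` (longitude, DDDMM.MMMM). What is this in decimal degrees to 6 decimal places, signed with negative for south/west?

φ: degrees = first 2 digits = 5, minutes = 36.1487; 5 + 36.1487/60 = 5.6024783
N ⇒ keep positive
λ: degrees = first 3 digits = 158, minutes = 37.4382; 158 + 37.4382/60 = 158.6239700
W ⇒ negate

5.602478, -158.623970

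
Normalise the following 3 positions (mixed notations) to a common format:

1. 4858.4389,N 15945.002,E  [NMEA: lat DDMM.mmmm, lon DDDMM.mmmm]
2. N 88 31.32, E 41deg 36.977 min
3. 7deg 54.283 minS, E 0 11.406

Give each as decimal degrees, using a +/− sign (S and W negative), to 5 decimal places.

Point 1:
  Latitude: split at 2 digits → 48° and 58.4389′; 48 + 58.4389/60 = 48.973982
  N → positive
  Longitude: degrees = first 3 digits = 159, minutes = 45.002; 159 + 45.002/60 = 159.750033
  E → positive
Point 2:
  Latitude: 31.32′ = 0.522000°; total 88.522000
  N ⇒ keep positive
  Lon: 36.977′ = 0.616283°; total 41.616283
  E → positive
Point 3:
  Lat: 54.283′ = 0.904717°; total 7.904717
  S ⇒ negate
  Longitude: 11.406′ = 0.190100°; total 0.190100
  E ⇒ keep positive

1. 48.97398, 159.75003
2. 88.52200, 41.61628
3. -7.90472, 0.19010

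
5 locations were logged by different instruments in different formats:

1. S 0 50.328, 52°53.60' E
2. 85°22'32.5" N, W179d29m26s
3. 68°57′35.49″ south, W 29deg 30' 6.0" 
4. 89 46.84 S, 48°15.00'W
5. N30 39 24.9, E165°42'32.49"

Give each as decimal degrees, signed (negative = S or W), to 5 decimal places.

Point 1:
  Latitude: 0 + 50.328/60 = 0.838800
  S ⇒ negate
  λ: 52 + 53.6/60 = 52.893333
  E ⇒ keep positive
Point 2:
  φ: 85° + 22/60 + 32.5/3600 = 85 + 0.366667 + 0.009028 = 85.375694
  N → positive
  Longitude: 29′ + 26″ = 29.43333′; 179 + 29.43333/60 = 179.490556
  hemisphere W, so the sign is −
Point 3:
  φ: 68 + 57/60 + 35.49/3600 = 68.959858
  S ⇒ negate
  λ: 30′ + 6″ = 30.10000′; 29 + 30.10000/60 = 29.501667
  hemisphere W, so the sign is −
Point 4:
  Latitude: 46.84′ = 0.780667°; total 89.780667
  S ⇒ negate
  Lon: 48 + 15/60 = 48.250000
  hemisphere W, so the sign is −
Point 5:
  φ: 30 + 39/60 + 24.9/3600 = 30.656917
  N ⇒ keep positive
  λ: 42′ + 32.49″ = 42.54150′; 165 + 42.54150/60 = 165.709025
  E → positive

1. -0.83880, 52.89333
2. 85.37569, -179.49056
3. -68.95986, -29.50167
4. -89.78067, -48.25000
5. 30.65692, 165.70903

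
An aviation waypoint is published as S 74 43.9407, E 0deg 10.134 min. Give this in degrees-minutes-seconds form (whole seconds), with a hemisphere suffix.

φ: fractional minutes 0.94070 × 60 = 56.44″
Lon: fractional minutes 0.13400 × 60 = 8.04″

74°43′56″ S, 0°10′8″ E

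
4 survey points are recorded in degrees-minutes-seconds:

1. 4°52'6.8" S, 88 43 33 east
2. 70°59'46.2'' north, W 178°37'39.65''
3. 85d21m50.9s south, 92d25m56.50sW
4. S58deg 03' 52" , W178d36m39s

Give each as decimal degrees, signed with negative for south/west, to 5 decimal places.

1. -4.86856, 88.72583
2. 70.99617, -178.62768
3. -85.36414, -92.43236
4. -58.06444, -178.61083

Point 1:
  Lat: 52′ + 6.8″ = 52.11333′; 4 + 52.11333/60 = 4.868556
  S ⇒ negate
  Lon: 43′ + 33″ = 43.55000′; 88 + 43.55000/60 = 88.725833
  E → positive
Point 2:
  φ: 70° + 59/60 + 46.2/3600 = 70 + 0.983333 + 0.012833 = 70.996167
  N → positive
  Longitude: 178° + 37/60 + 39.65/3600 = 178 + 0.616667 + 0.011014 = 178.627681
  W ⇒ negate
Point 3:
  φ: 21′ + 50.9″ = 21.84833′; 85 + 21.84833/60 = 85.364139
  S ⇒ negate
  λ: 92° + 25/60 + 56.5/3600 = 92 + 0.416667 + 0.015694 = 92.432361
  W → negative
Point 4:
  Latitude: 58 + 3/60 + 52/3600 = 58.064444
  S → negative
  Lon: 36′ + 39″ = 36.65000′; 178 + 36.65000/60 = 178.610833
  W → negative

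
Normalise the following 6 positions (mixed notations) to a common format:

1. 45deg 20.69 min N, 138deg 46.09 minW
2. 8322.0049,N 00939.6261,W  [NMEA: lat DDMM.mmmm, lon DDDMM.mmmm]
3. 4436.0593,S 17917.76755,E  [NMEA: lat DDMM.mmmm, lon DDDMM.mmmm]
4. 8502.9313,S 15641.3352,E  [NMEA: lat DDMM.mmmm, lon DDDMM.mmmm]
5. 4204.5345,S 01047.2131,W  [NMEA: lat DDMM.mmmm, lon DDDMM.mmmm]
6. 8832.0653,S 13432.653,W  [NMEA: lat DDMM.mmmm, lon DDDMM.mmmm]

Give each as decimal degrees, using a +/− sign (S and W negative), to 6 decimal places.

1. 45.344833, -138.768167
2. 83.366748, -9.660435
3. -44.600988, 179.296126
4. -85.048855, 156.688920
5. -42.075575, -10.786885
6. -88.534422, -134.544217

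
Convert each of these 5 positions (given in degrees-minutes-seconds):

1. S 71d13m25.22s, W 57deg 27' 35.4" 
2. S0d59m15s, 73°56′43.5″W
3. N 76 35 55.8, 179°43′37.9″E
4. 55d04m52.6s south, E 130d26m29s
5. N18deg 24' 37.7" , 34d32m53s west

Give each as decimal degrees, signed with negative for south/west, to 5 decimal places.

1. -71.22367, -57.45983
2. -0.98750, -73.94542
3. 76.59883, 179.72719
4. -55.08128, 130.44139
5. 18.41047, -34.54806

Point 1:
  φ: 71 + 13/60 + 25.22/3600 = 71.223672
  S → negative
  Longitude: 57° + 27/60 + 35.4/3600 = 57 + 0.450000 + 0.009833 = 57.459833
  hemisphere W, so the sign is −
Point 2:
  Latitude: 0° + 59/60 + 15/3600 = 0 + 0.983333 + 0.004167 = 0.987500
  S ⇒ negate
  Longitude: 73° + 56/60 + 43.5/3600 = 73 + 0.933333 + 0.012083 = 73.945417
  W → negative
Point 3:
  φ: 35′ + 55.8″ = 35.93000′; 76 + 35.93000/60 = 76.598833
  N → positive
  λ: 179 + 43/60 + 37.9/3600 = 179.727194
  E ⇒ keep positive
Point 4:
  Lat: 55 + 4/60 + 52.6/3600 = 55.081278
  hemisphere S, so the sign is −
  Lon: 130 + 26/60 + 29/3600 = 130.441389
  E ⇒ keep positive
Point 5:
  φ: 24′ + 37.7″ = 24.62833′; 18 + 24.62833/60 = 18.410472
  N ⇒ keep positive
  Lon: 34° + 32/60 + 53/3600 = 34 + 0.533333 + 0.014722 = 34.548056
  W ⇒ negate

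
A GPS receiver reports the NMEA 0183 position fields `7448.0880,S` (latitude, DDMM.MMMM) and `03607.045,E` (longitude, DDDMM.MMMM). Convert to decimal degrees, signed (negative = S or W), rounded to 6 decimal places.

Lat: degrees = first 2 digits = 74, minutes = 48.088; 74 + 48.088/60 = 74.8014667
S ⇒ negate
Longitude: split at 3 digits → 036° and 7.045′; 36 + 7.045/60 = 36.1174167
E ⇒ keep positive

-74.801467, 36.117417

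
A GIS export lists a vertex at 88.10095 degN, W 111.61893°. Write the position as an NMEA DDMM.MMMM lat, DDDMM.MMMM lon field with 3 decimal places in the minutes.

8806.057,N / 11137.136,W

Lat: minutes = (88.100950 − 88) × 60 = 6.05700
Lon: fractional part 0.618930 → 37.13580 minutes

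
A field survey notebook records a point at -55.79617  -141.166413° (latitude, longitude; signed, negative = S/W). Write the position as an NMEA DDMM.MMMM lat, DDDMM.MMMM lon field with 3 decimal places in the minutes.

5547.770,S / 14109.985,W

Latitude is negative → S; |value| = 55.796170
Lat: 55° + 0.796170 × 60 = 55° 47.77020′
Longitude is negative → W; |value| = 141.166413
Lon: 141° + 0.166413 × 60 = 141° 9.98478′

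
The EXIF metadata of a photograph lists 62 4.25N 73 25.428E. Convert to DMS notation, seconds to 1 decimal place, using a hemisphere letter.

φ: 4.25000′ → 4′ and 0.25000 × 60 = 15.000″
Longitude: 25.42800′ → 25′ and 0.42800 × 60 = 25.680″

62°04′15.0″ N, 73°25′25.7″ E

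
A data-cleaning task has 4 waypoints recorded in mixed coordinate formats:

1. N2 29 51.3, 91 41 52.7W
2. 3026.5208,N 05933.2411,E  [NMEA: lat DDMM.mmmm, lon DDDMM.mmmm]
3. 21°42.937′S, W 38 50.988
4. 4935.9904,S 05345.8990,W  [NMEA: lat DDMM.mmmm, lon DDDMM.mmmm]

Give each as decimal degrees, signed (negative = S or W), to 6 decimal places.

1. 2.497583, -91.697972
2. 30.442013, 59.554018
3. -21.715617, -38.849800
4. -49.599840, -53.764983

Point 1:
  Lat: 2° + 29/60 + 51.3/3600 = 2 + 0.483333 + 0.014250 = 2.4975833
  N ⇒ keep positive
  Lon: 91° + 41/60 + 52.7/3600 = 91 + 0.683333 + 0.014639 = 91.6979722
  hemisphere W, so the sign is −
Point 2:
  φ: split at 2 digits → 30° and 26.5208′; 30 + 26.5208/60 = 30.4420133
  N → positive
  Longitude: split at 3 digits → 059° and 33.2411′; 59 + 33.2411/60 = 59.5540183
  E ⇒ keep positive
Point 3:
  Latitude: 21 + 42.937/60 = 21.7156167
  hemisphere S, so the sign is −
  Lon: 38 + 50.988/60 = 38.8498000
  W → negative
Point 4:
  Lat: degrees = first 2 digits = 49, minutes = 35.9904; 49 + 35.9904/60 = 49.5998400
  S ⇒ negate
  Longitude: degrees = first 3 digits = 53, minutes = 45.899; 53 + 45.899/60 = 53.7649833
  hemisphere W, so the sign is −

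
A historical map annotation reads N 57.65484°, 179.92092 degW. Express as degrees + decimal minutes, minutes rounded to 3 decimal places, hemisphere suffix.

Lat: 57° + 0.654840 × 60 = 57° 39.29040′
Lon: 179° + 0.920920 × 60 = 179° 55.25520′

57° 39.290′ N, 179° 55.255′ W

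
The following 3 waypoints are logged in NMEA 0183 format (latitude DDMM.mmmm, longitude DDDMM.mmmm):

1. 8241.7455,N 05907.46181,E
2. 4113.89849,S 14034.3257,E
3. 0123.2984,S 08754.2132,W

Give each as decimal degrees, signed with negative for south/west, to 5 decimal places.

1. 82.69576, 59.12436
2. -41.23164, 140.57210
3. -1.38831, -87.90355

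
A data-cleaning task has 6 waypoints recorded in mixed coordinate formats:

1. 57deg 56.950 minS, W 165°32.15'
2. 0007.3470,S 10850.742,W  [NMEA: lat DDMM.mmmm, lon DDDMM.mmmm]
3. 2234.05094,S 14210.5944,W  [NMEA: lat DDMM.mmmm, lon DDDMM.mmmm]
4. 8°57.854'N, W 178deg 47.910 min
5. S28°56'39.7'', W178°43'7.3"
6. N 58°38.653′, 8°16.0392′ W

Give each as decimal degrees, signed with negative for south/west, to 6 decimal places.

1. -57.949167, -165.535833
2. -0.122450, -108.845700
3. -22.567516, -142.176573
4. 8.964233, -178.798500
5. -28.944361, -178.718694
6. 58.644217, -8.267320

Point 1:
  Lat: 56.95′ = 0.949167°; total 57.9491667
  S → negative
  Longitude: 32.15′ = 0.535833°; total 165.5358333
  W ⇒ negate
Point 2:
  Latitude: degrees = first 2 digits = 0, minutes = 7.347; 0 + 7.347/60 = 0.1224500
  hemisphere S, so the sign is −
  λ: split at 3 digits → 108° and 50.742′; 108 + 50.742/60 = 108.8457000
  W ⇒ negate
Point 3:
  φ: degrees = first 2 digits = 22, minutes = 34.05094; 22 + 34.05094/60 = 22.5675157
  S → negative
  Longitude: split at 3 digits → 142° and 10.5944′; 142 + 10.5944/60 = 142.1765733
  W ⇒ negate
Point 4:
  Latitude: 8 + 57.854/60 = 8.9642333
  N → positive
  λ: 178 + 47.91/60 = 178.7985000
  hemisphere W, so the sign is −
Point 5:
  Lat: 56′ + 39.7″ = 56.66167′; 28 + 56.66167/60 = 28.9443611
  S ⇒ negate
  Longitude: 178° + 43/60 + 7.3/3600 = 178 + 0.716667 + 0.002028 = 178.7186944
  hemisphere W, so the sign is −
Point 6:
  φ: 58 + 38.653/60 = 58.6442167
  N ⇒ keep positive
  λ: 8 + 16.0392/60 = 8.2673200
  W ⇒ negate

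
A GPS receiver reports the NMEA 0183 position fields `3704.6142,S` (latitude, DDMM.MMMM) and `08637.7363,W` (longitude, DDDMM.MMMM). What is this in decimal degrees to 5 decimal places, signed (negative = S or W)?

φ: degrees = first 2 digits = 37, minutes = 4.6142; 37 + 4.6142/60 = 37.076903
hemisphere S, so the sign is −
Longitude: split at 3 digits → 086° and 37.7363′; 86 + 37.7363/60 = 86.628938
W ⇒ negate

-37.07690, -86.62894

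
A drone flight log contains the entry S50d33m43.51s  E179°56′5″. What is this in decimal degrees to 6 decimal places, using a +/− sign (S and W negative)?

Lat: 50 + 33/60 + 43.51/3600 = 50.5620861
S ⇒ negate
Lon: 179 + 56/60 + 5/3600 = 179.9347222
E ⇒ keep positive

-50.562086, 179.934722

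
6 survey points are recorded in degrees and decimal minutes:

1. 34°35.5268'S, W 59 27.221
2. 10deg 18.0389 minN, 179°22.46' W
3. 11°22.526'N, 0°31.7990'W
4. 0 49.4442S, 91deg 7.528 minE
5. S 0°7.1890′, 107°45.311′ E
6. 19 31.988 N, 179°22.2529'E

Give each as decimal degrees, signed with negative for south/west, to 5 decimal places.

1. -34.59211, -59.45368
2. 10.30065, -179.37433
3. 11.37543, -0.52998
4. -0.82407, 91.12547
5. -0.11982, 107.75518
6. 19.53313, 179.37088

Point 1:
  φ: 34 + 35.5268/60 = 34.592113
  S → negative
  λ: 27.221′ = 0.453683°; total 59.453683
  hemisphere W, so the sign is −
Point 2:
  Lat: 18.0389′ = 0.300648°; total 10.300648
  N ⇒ keep positive
  Lon: 22.46′ = 0.374333°; total 179.374333
  W ⇒ negate
Point 3:
  Lat: 11 + 22.526/60 = 11.375433
  N ⇒ keep positive
  λ: 0 + 31.799/60 = 0.529983
  hemisphere W, so the sign is −
Point 4:
  Latitude: 0 + 49.4442/60 = 0.824070
  hemisphere S, so the sign is −
  λ: 91 + 7.528/60 = 91.125467
  E → positive
Point 5:
  φ: 0 + 7.189/60 = 0.119817
  hemisphere S, so the sign is −
  Longitude: 107 + 45.311/60 = 107.755183
  E ⇒ keep positive
Point 6:
  Lat: 19 + 31.988/60 = 19.533133
  N ⇒ keep positive
  Lon: 179 + 22.2529/60 = 179.370882
  E → positive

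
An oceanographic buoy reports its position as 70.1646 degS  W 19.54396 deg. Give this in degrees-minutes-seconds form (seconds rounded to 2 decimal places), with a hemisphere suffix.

70°09′52.56″ S, 19°32′38.26″ W

Latitude: 0.164600° → 9.87600′; 0.87600 × 60 = 52.5600″
Longitude: 0.543960 × 60 = 32.63760′ → 32′, remainder × 60 = 38.2560″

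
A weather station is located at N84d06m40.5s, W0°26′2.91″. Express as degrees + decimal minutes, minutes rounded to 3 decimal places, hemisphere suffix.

84° 6.675′ N, 0° 26.049′ W

Latitude: 6 + 40.5/60 = 6.67500′
Longitude: 26 + 2.91/60 = 26.04850′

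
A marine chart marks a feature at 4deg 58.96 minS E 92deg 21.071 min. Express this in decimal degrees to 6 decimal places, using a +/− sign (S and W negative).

Latitude: 4 + 58.96/60 = 4.9826667
hemisphere S, so the sign is −
λ: 92 + 21.071/60 = 92.3511833
E → positive

-4.982667, 92.351183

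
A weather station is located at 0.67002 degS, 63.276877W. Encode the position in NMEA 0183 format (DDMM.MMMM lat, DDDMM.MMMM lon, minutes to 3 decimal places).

Latitude: 0° + 0.670020 × 60 = 0° 40.20120′
Longitude: 63° + 0.276877 × 60 = 63° 16.61262′

0040.201,S / 06316.613,W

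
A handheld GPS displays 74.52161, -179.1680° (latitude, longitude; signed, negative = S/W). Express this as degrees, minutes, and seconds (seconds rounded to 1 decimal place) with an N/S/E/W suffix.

Latitude: whole degrees 74; 31.29660′ → 31′ and 17.796″
Longitude is negative → W; |value| = 179.168000
λ: 0.168000° → 10.08000′; 0.08000 × 60 = 4.800″

74°31′17.8″ N, 179°10′4.8″ W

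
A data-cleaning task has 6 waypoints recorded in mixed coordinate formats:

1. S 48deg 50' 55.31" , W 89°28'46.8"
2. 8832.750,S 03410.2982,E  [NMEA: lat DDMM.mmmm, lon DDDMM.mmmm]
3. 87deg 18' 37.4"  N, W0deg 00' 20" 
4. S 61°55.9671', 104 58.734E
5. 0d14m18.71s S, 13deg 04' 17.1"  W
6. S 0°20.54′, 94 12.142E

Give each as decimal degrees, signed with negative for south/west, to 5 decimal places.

Point 1:
  Lat: 50′ + 55.31″ = 50.92183′; 48 + 50.92183/60 = 48.848697
  S ⇒ negate
  Longitude: 89° + 28/60 + 46.8/3600 = 89 + 0.466667 + 0.013000 = 89.479667
  W → negative
Point 2:
  Latitude: split at 2 digits → 88° and 32.75′; 88 + 32.75/60 = 88.545833
  hemisphere S, so the sign is −
  Lon: degrees = first 3 digits = 34, minutes = 10.2982; 34 + 10.2982/60 = 34.171637
  E → positive
Point 3:
  φ: 18′ + 37.4″ = 18.62333′; 87 + 18.62333/60 = 87.310389
  N ⇒ keep positive
  Longitude: 0 + 0/60 + 20/3600 = 0.005556
  hemisphere W, so the sign is −
Point 4:
  φ: 55.9671′ = 0.932785°; total 61.932785
  S → negative
  Longitude: 104 + 58.734/60 = 104.978900
  E ⇒ keep positive
Point 5:
  Latitude: 14′ + 18.71″ = 14.31183′; 0 + 14.31183/60 = 0.238531
  hemisphere S, so the sign is −
  Longitude: 13° + 4/60 + 17.1/3600 = 13 + 0.066667 + 0.004750 = 13.071417
  W → negative
Point 6:
  Latitude: 20.54′ = 0.342333°; total 0.342333
  S → negative
  λ: 94 + 12.142/60 = 94.202367
  E ⇒ keep positive

1. -48.84870, -89.47967
2. -88.54583, 34.17164
3. 87.31039, -0.00556
4. -61.93279, 104.97890
5. -0.23853, -13.07142
6. -0.34233, 94.20237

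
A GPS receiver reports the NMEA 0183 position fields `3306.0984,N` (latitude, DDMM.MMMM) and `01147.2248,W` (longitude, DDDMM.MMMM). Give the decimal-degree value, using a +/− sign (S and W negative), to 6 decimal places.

33.101640, -11.787080

Latitude: degrees = first 2 digits = 33, minutes = 6.0984; 33 + 6.0984/60 = 33.1016400
N → positive
Longitude: split at 3 digits → 011° and 47.2248′; 11 + 47.2248/60 = 11.7870800
W → negative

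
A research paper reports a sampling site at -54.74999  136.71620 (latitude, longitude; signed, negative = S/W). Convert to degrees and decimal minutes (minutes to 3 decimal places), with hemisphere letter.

Latitude is negative → S; |value| = 54.749990
φ: minutes = (54.749990 − 54) × 60 = 44.99940
λ: fractional part 0.716200 → 42.97200 minutes

54° 44.999′ S, 136° 42.972′ E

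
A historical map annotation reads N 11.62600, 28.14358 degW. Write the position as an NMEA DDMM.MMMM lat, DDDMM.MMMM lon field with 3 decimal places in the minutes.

Lat: 11° + 0.626000 × 60 = 11° 37.56000′
λ: minutes = (28.143580 − 28) × 60 = 8.61480

1137.560,N / 02808.615,W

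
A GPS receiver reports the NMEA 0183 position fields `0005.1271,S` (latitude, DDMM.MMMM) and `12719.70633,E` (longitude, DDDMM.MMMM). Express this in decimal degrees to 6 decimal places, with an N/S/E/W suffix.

0.085452° S, 127.328439° E

Latitude: degrees = first 2 digits = 0, minutes = 5.1271; 0 + 5.1271/60 = 0.0854517
Longitude: split at 3 digits → 127° and 19.70633′; 127 + 19.70633/60 = 127.3284388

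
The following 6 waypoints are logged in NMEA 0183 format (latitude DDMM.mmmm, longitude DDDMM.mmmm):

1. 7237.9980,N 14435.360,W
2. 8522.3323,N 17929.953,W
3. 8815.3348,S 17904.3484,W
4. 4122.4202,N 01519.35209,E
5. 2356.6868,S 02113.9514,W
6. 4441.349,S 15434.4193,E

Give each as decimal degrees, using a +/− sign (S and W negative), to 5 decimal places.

1. 72.63330, -144.58933
2. 85.37221, -179.49922
3. -88.25558, -179.07247
4. 41.37367, 15.32253
5. -23.94478, -21.23252
6. -44.68915, 154.57366

Point 1:
  φ: split at 2 digits → 72° and 37.998′; 72 + 37.998/60 = 72.633300
  N ⇒ keep positive
  λ: degrees = first 3 digits = 144, minutes = 35.36; 144 + 35.36/60 = 144.589333
  W → negative
Point 2:
  φ: degrees = first 2 digits = 85, minutes = 22.3323; 85 + 22.3323/60 = 85.372205
  N ⇒ keep positive
  λ: degrees = first 3 digits = 179, minutes = 29.953; 179 + 29.953/60 = 179.499217
  W → negative
Point 3:
  φ: split at 2 digits → 88° and 15.3348′; 88 + 15.3348/60 = 88.255580
  S → negative
  Lon: degrees = first 3 digits = 179, minutes = 4.3484; 179 + 4.3484/60 = 179.072473
  hemisphere W, so the sign is −
Point 4:
  Latitude: split at 2 digits → 41° and 22.4202′; 41 + 22.4202/60 = 41.373670
  N ⇒ keep positive
  Longitude: split at 3 digits → 015° and 19.35209′; 15 + 19.35209/60 = 15.322535
  E ⇒ keep positive
Point 5:
  Latitude: split at 2 digits → 23° and 56.6868′; 23 + 56.6868/60 = 23.944780
  hemisphere S, so the sign is −
  Lon: split at 3 digits → 021° and 13.9514′; 21 + 13.9514/60 = 21.232523
  W ⇒ negate
Point 6:
  φ: split at 2 digits → 44° and 41.349′; 44 + 41.349/60 = 44.689150
  S ⇒ negate
  Lon: split at 3 digits → 154° and 34.4193′; 154 + 34.4193/60 = 154.573655
  E ⇒ keep positive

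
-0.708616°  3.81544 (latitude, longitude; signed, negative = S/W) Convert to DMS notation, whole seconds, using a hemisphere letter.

0°42′31″ S, 3°48′56″ E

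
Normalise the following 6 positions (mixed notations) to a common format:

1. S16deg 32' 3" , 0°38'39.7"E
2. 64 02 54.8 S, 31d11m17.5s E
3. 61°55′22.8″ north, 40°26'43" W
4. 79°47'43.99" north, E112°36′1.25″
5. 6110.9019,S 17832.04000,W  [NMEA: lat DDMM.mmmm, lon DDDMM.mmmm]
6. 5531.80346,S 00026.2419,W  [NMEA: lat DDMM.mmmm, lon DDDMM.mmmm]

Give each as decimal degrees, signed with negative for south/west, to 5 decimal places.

1. -16.53417, 0.64436
2. -64.04856, 31.18819
3. 61.92300, -40.44528
4. 79.79555, 112.60035
5. -61.18170, -178.53400
6. -55.53006, -0.43737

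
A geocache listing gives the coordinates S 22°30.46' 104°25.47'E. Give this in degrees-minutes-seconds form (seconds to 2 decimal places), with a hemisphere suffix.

22°30′27.60″ S, 104°25′28.20″ E

Latitude: fractional minutes 0.46000 × 60 = 27.6000″
λ: fractional minutes 0.47000 × 60 = 28.2000″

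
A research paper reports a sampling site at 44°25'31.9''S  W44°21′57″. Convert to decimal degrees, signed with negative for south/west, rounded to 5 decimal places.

-44.42553, -44.36583

Lat: 44° + 25/60 + 31.9/3600 = 44 + 0.416667 + 0.008861 = 44.425528
hemisphere S, so the sign is −
Longitude: 44 + 21/60 + 57/3600 = 44.365833
W ⇒ negate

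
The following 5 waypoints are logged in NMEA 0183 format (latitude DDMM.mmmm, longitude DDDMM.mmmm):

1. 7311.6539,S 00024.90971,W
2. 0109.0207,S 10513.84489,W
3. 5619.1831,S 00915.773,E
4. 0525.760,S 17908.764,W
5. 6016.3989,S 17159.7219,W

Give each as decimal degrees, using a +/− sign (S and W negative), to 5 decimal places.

1. -73.19423, -0.41516
2. -1.15035, -105.23075
3. -56.31972, 9.26288
4. -5.42933, -179.14607
5. -60.27332, -171.99537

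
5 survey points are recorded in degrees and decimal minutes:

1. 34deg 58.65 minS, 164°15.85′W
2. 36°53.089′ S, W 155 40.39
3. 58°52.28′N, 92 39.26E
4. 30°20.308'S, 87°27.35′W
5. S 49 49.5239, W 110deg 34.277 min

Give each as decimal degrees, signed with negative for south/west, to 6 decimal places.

Point 1:
  Lat: 34 + 58.65/60 = 34.9775000
  hemisphere S, so the sign is −
  Longitude: 164 + 15.85/60 = 164.2641667
  hemisphere W, so the sign is −
Point 2:
  φ: 36 + 53.089/60 = 36.8848167
  S ⇒ negate
  Longitude: 40.39′ = 0.673167°; total 155.6731667
  W ⇒ negate
Point 3:
  Lat: 52.28′ = 0.871333°; total 58.8713333
  N ⇒ keep positive
  Longitude: 92 + 39.26/60 = 92.6543333
  E → positive
Point 4:
  Lat: 30 + 20.308/60 = 30.3384667
  S ⇒ negate
  Lon: 27.35′ = 0.455833°; total 87.4558333
  W ⇒ negate
Point 5:
  φ: 49.5239′ = 0.825398°; total 49.8253983
  hemisphere S, so the sign is −
  Lon: 34.277′ = 0.571283°; total 110.5712833
  W → negative

1. -34.977500, -164.264167
2. -36.884817, -155.673167
3. 58.871333, 92.654333
4. -30.338467, -87.455833
5. -49.825398, -110.571283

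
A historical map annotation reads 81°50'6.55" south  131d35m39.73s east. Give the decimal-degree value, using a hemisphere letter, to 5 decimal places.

81.83515° S, 131.59437° E

φ: 81 + 50/60 + 6.55/3600 = 81.835153
λ: 131° + 35/60 + 39.73/3600 = 131 + 0.583333 + 0.011036 = 131.594369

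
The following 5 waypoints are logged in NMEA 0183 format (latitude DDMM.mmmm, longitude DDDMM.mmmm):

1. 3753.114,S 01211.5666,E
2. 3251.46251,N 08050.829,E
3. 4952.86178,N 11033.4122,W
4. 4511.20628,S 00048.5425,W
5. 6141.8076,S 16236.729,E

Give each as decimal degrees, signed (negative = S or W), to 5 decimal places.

Point 1:
  Latitude: split at 2 digits → 37° and 53.114′; 37 + 53.114/60 = 37.885233
  S → negative
  Longitude: split at 3 digits → 012° and 11.5666′; 12 + 11.5666/60 = 12.192777
  E → positive
Point 2:
  Lat: split at 2 digits → 32° and 51.46251′; 32 + 51.46251/60 = 32.857709
  N → positive
  Longitude: degrees = first 3 digits = 80, minutes = 50.829; 80 + 50.829/60 = 80.847150
  E → positive
Point 3:
  Lat: degrees = first 2 digits = 49, minutes = 52.86178; 49 + 52.86178/60 = 49.881030
  N → positive
  λ: split at 3 digits → 110° and 33.4122′; 110 + 33.4122/60 = 110.556870
  hemisphere W, so the sign is −
Point 4:
  Latitude: split at 2 digits → 45° and 11.20628′; 45 + 11.20628/60 = 45.186771
  S ⇒ negate
  Lon: split at 3 digits → 000° and 48.5425′; 0 + 48.5425/60 = 0.809042
  W → negative
Point 5:
  Lat: degrees = first 2 digits = 61, minutes = 41.8076; 61 + 41.8076/60 = 61.696793
  S → negative
  λ: degrees = first 3 digits = 162, minutes = 36.729; 162 + 36.729/60 = 162.612150
  E ⇒ keep positive

1. -37.88523, 12.19278
2. 32.85771, 80.84715
3. 49.88103, -110.55687
4. -45.18677, -0.80904
5. -61.69679, 162.61215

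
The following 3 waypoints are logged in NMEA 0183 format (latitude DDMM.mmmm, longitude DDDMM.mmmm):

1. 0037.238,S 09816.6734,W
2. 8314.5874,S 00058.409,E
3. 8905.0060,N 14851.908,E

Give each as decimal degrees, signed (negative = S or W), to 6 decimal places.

1. -0.620633, -98.277890
2. -83.243123, 0.973483
3. 89.083433, 148.865133

Point 1:
  Latitude: degrees = first 2 digits = 0, minutes = 37.238; 0 + 37.238/60 = 0.6206333
  S ⇒ negate
  λ: degrees = first 3 digits = 98, minutes = 16.6734; 98 + 16.6734/60 = 98.2778900
  W → negative
Point 2:
  φ: degrees = first 2 digits = 83, minutes = 14.5874; 83 + 14.5874/60 = 83.2431233
  hemisphere S, so the sign is −
  λ: degrees = first 3 digits = 0, minutes = 58.409; 0 + 58.409/60 = 0.9734833
  E → positive
Point 3:
  φ: degrees = first 2 digits = 89, minutes = 5.006; 89 + 5.006/60 = 89.0834333
  N ⇒ keep positive
  λ: split at 3 digits → 148° and 51.908′; 148 + 51.908/60 = 148.8651333
  E ⇒ keep positive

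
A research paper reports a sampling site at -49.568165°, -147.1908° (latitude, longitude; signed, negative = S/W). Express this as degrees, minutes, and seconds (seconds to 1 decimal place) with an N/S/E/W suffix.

49°34′5.4″ S, 147°11′26.9″ W

Latitude is negative → S; |value| = 49.568165
φ: whole degrees 49; 34.08990′ → 34′ and 5.394″
Longitude is negative → W; |value| = 147.190800
Lon: 0.190800 × 60 = 11.44800′ → 11′, remainder × 60 = 26.880″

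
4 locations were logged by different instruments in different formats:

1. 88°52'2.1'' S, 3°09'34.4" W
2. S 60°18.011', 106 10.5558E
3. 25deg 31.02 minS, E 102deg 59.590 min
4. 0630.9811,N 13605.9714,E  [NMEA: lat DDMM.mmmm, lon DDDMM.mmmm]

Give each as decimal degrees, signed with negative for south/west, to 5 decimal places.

Point 1:
  Latitude: 88° + 52/60 + 2.1/3600 = 88 + 0.866667 + 0.000583 = 88.867250
  hemisphere S, so the sign is −
  Lon: 9′ + 34.4″ = 9.57333′; 3 + 9.57333/60 = 3.159556
  hemisphere W, so the sign is −
Point 2:
  φ: 60 + 18.011/60 = 60.300183
  S → negative
  Longitude: 10.5558′ = 0.175930°; total 106.175930
  E → positive
Point 3:
  Lat: 31.02′ = 0.517000°; total 25.517000
  S → negative
  Lon: 102 + 59.59/60 = 102.993167
  E → positive
Point 4:
  Latitude: degrees = first 2 digits = 6, minutes = 30.9811; 6 + 30.9811/60 = 6.516352
  N → positive
  Longitude: degrees = first 3 digits = 136, minutes = 5.9714; 136 + 5.9714/60 = 136.099523
  E → positive

1. -88.86725, -3.15956
2. -60.30018, 106.17593
3. -25.51700, 102.99317
4. 6.51635, 136.09952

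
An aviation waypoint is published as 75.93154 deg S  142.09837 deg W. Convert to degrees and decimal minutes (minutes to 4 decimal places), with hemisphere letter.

75° 55.8924′ S, 142° 5.9022′ W

Latitude: fractional part 0.931540 → 55.892400 minutes
Lon: minutes = (142.098370 − 142) × 60 = 5.902200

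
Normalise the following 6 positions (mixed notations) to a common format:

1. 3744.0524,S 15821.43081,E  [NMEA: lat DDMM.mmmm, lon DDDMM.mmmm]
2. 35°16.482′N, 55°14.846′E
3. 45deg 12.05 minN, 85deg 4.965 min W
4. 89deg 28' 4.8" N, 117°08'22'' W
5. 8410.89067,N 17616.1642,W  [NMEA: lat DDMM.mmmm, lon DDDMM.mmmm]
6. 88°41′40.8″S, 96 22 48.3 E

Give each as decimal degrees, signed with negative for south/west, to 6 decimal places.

Point 1:
  Latitude: split at 2 digits → 37° and 44.0524′; 37 + 44.0524/60 = 37.7342067
  S ⇒ negate
  λ: degrees = first 3 digits = 158, minutes = 21.43081; 158 + 21.43081/60 = 158.3571802
  E ⇒ keep positive
Point 2:
  Latitude: 16.482′ = 0.274700°; total 35.2747000
  N → positive
  λ: 14.846′ = 0.247433°; total 55.2474333
  E → positive
Point 3:
  Lat: 45 + 12.05/60 = 45.2008333
  N → positive
  Lon: 4.965′ = 0.082750°; total 85.0827500
  hemisphere W, so the sign is −
Point 4:
  Lat: 89° + 28/60 + 4.8/3600 = 89 + 0.466667 + 0.001333 = 89.4680000
  N → positive
  Lon: 117 + 8/60 + 22/3600 = 117.1394444
  W ⇒ negate
Point 5:
  Latitude: split at 2 digits → 84° and 10.89067′; 84 + 10.89067/60 = 84.1815112
  N ⇒ keep positive
  Longitude: degrees = first 3 digits = 176, minutes = 16.1642; 176 + 16.1642/60 = 176.2694033
  W ⇒ negate
Point 6:
  φ: 88 + 41/60 + 40.8/3600 = 88.6946667
  hemisphere S, so the sign is −
  Lon: 96 + 22/60 + 48.3/3600 = 96.3800833
  E ⇒ keep positive

1. -37.734207, 158.357180
2. 35.274700, 55.247433
3. 45.200833, -85.082750
4. 89.468000, -117.139444
5. 84.181511, -176.269403
6. -88.694667, 96.380083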